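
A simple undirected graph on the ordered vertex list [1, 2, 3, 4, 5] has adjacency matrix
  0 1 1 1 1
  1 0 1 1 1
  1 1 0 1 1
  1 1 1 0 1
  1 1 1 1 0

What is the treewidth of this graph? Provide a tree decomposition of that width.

A single bag containing all 5 vertices is trivially a valid decomposition of width 4. On the other hand G contains the 5-clique {1, 2, 3, 4, 5}. A clique must lie in a single bag of any decomposition, so no decomposition can have width below 4. Hence tw(G) = 4 exactly.

Treewidth 4.
Bags: B1 = {1, 2, 3, 4, 5}
Tree: (single bag)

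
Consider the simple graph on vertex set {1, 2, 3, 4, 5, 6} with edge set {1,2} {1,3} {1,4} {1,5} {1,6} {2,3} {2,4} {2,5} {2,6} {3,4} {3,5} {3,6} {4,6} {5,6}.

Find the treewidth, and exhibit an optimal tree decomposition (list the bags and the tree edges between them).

Treewidth 4.
Bags: B1 = {1, 2, 3, 5, 6}  B2 = {1, 2, 3, 4, 6}
Tree: B1–B2

Every bag has size at most 5, so the width is 5 − 1 = 4 and tw(G) ≤ 4. Conversely, {1, 2, 3, 4, 6} is a clique of size 5, and the vertices of any clique must share a bag in every tree decomposition; so some bag has ≥ 5 vertices and tw(G) ≥ 4. Combining the bounds, tw(G) = 4.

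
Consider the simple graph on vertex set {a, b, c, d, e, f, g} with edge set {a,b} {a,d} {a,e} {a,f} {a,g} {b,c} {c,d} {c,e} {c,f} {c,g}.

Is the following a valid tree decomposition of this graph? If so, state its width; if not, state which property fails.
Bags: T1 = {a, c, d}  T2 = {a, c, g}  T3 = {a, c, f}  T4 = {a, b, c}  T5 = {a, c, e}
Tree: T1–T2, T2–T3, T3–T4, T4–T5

Every vertex of G appears in some bag (union = {a, b, c, d, e, f, g}); every edge is covered by a bag; and for each vertex v the set of bags containing v is connected in the bag tree. The decomposition is therefore valid. The largest bag has 3 vertices, so the width is 2.

Yes; width 2.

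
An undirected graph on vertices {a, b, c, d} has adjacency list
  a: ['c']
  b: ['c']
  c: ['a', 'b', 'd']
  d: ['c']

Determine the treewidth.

1

A width-1 tree decomposition is:
Bags: B1 = {c, d}  B2 = {b, c}  B3 = {a, c}
Tree: B1–B2, B2–B3
The largest bag has 2 vertices, giving width 1; this decomposition certifies tw(G) ≤ 1. G has an edge, so its treewidth is at least 1. The upper and lower bounds meet at 1, so that is the treewidth.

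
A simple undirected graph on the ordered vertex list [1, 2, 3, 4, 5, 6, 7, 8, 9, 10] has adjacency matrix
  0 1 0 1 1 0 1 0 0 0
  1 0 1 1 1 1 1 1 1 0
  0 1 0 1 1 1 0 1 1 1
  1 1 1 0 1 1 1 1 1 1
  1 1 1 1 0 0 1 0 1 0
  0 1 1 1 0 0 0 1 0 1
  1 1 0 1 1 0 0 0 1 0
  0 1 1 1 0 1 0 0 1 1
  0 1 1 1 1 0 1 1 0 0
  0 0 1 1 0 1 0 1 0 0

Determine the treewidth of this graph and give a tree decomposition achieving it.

Treewidth 4.
Bags: B1 = {2, 3, 4, 5, 9}  B2 = {2, 4, 5, 7, 9}  B3 = {2, 3, 4, 8, 9}  B4 = {1, 2, 4, 5, 7}  B5 = {2, 3, 4, 6, 8}  B6 = {3, 4, 6, 8, 10}
Tree: B1–B2, B1–B3, B2–B4, B3–B5, B5–B6

Every bag has size at most 5, so the width is 5 − 1 = 4 and tw(G) ≤ 4. On the other hand G contains the 5-clique {1, 2, 4, 5, 7}. A clique must lie in a single bag of any decomposition, so no decomposition can have width below 4. Hence tw(G) = 4 exactly.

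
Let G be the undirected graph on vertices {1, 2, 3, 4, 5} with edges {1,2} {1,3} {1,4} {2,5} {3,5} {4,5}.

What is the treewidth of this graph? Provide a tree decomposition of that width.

Treewidth 2.
One optimal decomposition is:
Bags: B1 = {1, 3, 5}  B2 = {1, 2, 5}  B3 = {1, 4, 5}
Tree: B1–B2, B2–B3

Each bag holds 3 vertices, so the decomposition has width 2, which upper-bounds the treewidth. The edges 3–1–2–5–3 form a cycle, so G is not a tree and its treewidth is at least 2. Combining the bounds, tw(G) = 2.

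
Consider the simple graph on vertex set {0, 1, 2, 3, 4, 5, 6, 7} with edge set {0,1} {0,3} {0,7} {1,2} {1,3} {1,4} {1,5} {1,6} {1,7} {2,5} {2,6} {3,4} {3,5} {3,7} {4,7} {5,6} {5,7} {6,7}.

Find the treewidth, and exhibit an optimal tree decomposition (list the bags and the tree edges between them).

The largest bag has 4 vertices, giving width 3; this decomposition certifies tw(G) ≤ 3. For the lower bound, the 4 vertices {1, 2, 5, 6} are pairwise adjacent, and any tree decomposition puts a clique entirely inside one bag — forcing width ≥ 3. Hence tw(G) = 3 exactly.

Treewidth 3.
Bags: B1 = {1, 3, 5, 7}  B2 = {1, 5, 6, 7}  B3 = {1, 3, 4, 7}  B4 = {0, 1, 3, 7}  B5 = {1, 2, 5, 6}
Tree: B1–B2, B1–B3, B3–B4, B2–B5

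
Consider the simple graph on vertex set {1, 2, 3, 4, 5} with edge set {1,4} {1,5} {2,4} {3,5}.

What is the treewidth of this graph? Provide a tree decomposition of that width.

Every bag has size at most 2, so the width is 2 − 1 = 1 and tw(G) ≤ 1. Any graph with an edge has treewidth ≥ 1, and G has the edge 2–4. Hence tw(G) = 1 exactly.

Treewidth 1.
One such decomposition:
Bags: B1 = {2, 4}  B2 = {1, 4}  B3 = {1, 5}  B4 = {3, 5}
Tree: B1–B2, B2–B3, B3–B4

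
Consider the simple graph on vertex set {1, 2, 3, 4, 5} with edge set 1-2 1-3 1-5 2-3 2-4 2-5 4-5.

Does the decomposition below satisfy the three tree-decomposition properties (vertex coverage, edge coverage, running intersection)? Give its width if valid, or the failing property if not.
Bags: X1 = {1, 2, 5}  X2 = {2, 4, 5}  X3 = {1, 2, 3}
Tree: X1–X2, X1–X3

Checking the three conditions: (i) the bags cover all of {1, 2, 3, 4, 5}; (ii) for each edge, some bag contains both endpoints; (iii) the bags containing any fixed vertex form a subtree. All hold, so the decomposition is valid with width 3 − 1 = 2.

Yes; width 2.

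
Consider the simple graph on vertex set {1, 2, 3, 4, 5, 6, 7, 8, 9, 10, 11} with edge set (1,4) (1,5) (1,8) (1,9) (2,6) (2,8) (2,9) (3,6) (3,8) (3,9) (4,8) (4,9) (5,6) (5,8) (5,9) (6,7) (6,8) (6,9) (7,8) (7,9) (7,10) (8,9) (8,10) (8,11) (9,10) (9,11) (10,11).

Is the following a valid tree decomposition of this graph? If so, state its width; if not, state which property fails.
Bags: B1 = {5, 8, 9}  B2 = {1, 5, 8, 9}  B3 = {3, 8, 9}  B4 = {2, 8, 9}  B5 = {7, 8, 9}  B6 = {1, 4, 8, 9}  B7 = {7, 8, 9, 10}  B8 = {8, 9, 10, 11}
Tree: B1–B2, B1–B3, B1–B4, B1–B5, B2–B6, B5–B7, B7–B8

A tree decomposition must satisfy three properties: every vertex lies in some bag; for every edge, both endpoints lie together in some bag; and for every vertex, the bags containing it form a connected subtree. Here vertex 6 appears in no bag, so the decomposition is invalid.

No — vertex 6 appears in no bag.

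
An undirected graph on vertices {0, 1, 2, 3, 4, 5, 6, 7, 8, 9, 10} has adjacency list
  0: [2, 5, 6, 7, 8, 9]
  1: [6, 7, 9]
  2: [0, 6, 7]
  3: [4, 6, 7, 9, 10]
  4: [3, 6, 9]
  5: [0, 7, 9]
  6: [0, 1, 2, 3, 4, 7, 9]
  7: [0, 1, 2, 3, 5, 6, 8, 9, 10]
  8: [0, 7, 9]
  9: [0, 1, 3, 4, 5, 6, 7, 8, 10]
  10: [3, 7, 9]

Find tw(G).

3

A width-3 tree decomposition is:
Bags: B1 = {3, 4, 6, 9}  B2 = {3, 6, 7, 9}  B3 = {1, 6, 7, 9}  B4 = {0, 6, 7, 9}  B5 = {0, 5, 7, 9}  B6 = {0, 2, 6, 7}  B7 = {0, 7, 8, 9}  B8 = {3, 7, 9, 10}
Tree: B1–B2, B2–B3, B3–B4, B4–B5, B4–B6, B4–B7, B2–B8
The largest bag has 4 vertices, giving width 3; this decomposition certifies tw(G) ≤ 3. Conversely, {3, 4, 6, 9} is a clique of size 4, and the vertices of any clique must share a bag in every tree decomposition; so some bag has ≥ 4 vertices and tw(G) ≥ 3. Combining the bounds, tw(G) = 3.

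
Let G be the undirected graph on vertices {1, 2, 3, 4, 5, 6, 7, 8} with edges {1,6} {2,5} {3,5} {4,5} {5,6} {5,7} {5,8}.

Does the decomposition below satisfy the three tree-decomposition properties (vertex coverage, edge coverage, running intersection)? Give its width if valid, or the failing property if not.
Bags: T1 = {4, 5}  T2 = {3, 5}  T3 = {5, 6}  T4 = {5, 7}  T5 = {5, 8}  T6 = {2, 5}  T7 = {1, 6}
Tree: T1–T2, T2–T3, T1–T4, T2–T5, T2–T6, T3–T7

Yes; width 1.

Vertex coverage: the bags together contain {1, 2, 3, 4, 5, 6, 7, 8}, the full vertex set. Edge coverage: each edge of G has both endpoints in at least one bag. Running intersection: for every vertex, the bags containing it form a connected subtree. All three properties hold, so this is a valid tree decomposition of width max|bag| − 1 = 1, and hence tw(G) ≤ 1.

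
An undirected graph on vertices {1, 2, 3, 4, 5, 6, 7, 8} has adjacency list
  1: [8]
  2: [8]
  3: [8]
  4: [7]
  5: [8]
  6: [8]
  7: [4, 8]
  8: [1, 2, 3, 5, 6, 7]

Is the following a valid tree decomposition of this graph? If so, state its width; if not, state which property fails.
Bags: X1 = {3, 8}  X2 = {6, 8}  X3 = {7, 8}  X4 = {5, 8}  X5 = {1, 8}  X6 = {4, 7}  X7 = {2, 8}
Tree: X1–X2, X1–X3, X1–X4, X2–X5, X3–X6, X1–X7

Every vertex of G appears in some bag (union = {1, 2, 3, 4, 5, 6, 7, 8}); every edge is covered by a bag; and for each vertex v the set of bags containing v is connected in the bag tree. The decomposition is therefore valid. The largest bag has 2 vertices, so the width is 1.

Yes; width 1.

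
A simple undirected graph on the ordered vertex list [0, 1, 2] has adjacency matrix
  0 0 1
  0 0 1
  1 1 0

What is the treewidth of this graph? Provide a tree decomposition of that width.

Treewidth 1.
One optimal decomposition is:
Bags: B1 = {0, 2}  B2 = {1, 2}
Tree: B1–B2

Each bag holds 2 vertices, so the decomposition has width 1, which upper-bounds the treewidth. Since G has at least one edge (e.g. 2–0), it is not an edgeless graph, so tw(G) ≥ 1. The upper and lower bounds meet at 1, so that is the treewidth.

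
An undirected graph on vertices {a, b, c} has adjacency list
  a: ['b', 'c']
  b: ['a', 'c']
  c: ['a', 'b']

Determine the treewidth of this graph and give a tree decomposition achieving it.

Treewidth 2.
One optimal decomposition is:
Bags: B1 = {a, b, c}
Tree: (single bag)

A single bag containing all 3 vertices is trivially a valid decomposition of width 2. For the lower bound, the 3 vertices {a, b, c} are pairwise adjacent, and any tree decomposition puts a clique entirely inside one bag — forcing width ≥ 2. Hence tw(G) = 2 exactly.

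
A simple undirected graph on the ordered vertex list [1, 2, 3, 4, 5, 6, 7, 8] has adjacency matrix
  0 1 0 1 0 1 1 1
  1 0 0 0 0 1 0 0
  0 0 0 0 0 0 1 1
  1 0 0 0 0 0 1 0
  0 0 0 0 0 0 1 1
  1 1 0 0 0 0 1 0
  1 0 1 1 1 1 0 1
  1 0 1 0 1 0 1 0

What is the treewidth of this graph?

A width-2 tree decomposition is:
Bags: B1 = {1, 6, 7}  B2 = {1, 7, 8}  B3 = {5, 7, 8}  B4 = {1, 4, 7}  B5 = {1, 2, 6}  B6 = {3, 7, 8}
Tree: B1–B2, B2–B3, B2–B4, B1–B5, B2–B6
The largest bag has 3 vertices, giving width 2; this decomposition certifies tw(G) ≤ 2. Conversely, {1, 2, 6} is a clique of size 3, and the vertices of any clique must share a bag in every tree decomposition; so some bag has ≥ 3 vertices and tw(G) ≥ 2. Therefore the treewidth is 2.

2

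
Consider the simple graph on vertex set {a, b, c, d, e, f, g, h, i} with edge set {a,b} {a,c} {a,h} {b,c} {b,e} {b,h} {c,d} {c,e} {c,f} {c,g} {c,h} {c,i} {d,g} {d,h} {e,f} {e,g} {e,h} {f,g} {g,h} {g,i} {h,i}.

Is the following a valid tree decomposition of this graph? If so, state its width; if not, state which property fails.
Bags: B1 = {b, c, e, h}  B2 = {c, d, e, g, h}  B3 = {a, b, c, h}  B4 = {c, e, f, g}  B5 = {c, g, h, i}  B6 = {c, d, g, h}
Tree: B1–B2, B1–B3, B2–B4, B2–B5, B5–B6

A tree decomposition must satisfy three properties: every vertex lies in some bag; for every edge, both endpoints lie together in some bag; and for every vertex, the bags containing it form a connected subtree. Here bags containing vertex d are not connected in the tree, so the decomposition is invalid.

No — bags containing vertex d are not connected in the tree.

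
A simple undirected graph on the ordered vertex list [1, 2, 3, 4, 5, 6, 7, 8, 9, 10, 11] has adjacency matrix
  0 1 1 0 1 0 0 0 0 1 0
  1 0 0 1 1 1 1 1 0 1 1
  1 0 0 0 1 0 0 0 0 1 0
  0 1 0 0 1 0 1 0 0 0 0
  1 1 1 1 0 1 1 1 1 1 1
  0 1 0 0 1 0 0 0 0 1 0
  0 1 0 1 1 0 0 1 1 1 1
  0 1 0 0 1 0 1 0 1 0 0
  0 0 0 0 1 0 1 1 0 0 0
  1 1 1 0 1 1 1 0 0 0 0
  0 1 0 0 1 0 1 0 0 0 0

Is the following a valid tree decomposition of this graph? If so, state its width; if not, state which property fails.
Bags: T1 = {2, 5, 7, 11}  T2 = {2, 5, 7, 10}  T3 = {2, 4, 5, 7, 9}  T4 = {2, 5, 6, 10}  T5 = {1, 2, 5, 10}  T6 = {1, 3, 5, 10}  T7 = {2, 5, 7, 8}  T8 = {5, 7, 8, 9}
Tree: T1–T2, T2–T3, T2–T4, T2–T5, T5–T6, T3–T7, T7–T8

No — bags containing vertex 9 are not connected in the tree.

A tree decomposition must satisfy three properties: every vertex lies in some bag; for every edge, both endpoints lie together in some bag; and for every vertex, the bags containing it form a connected subtree. Here bags containing vertex 9 are not connected in the tree, so the decomposition is invalid.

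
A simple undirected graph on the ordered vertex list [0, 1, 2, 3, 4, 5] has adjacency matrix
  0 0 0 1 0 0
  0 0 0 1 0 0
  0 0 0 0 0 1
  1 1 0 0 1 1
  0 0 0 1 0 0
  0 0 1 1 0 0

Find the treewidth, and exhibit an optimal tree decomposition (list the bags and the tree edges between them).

Treewidth 1.
Bags: B1 = {3, 5}  B2 = {0, 3}  B3 = {2, 5}  B4 = {3, 4}  B5 = {1, 3}
Tree: B1–B2, B1–B3, B2–B4, B1–B5

Each bag holds 2 vertices, so the decomposition has width 1, which upper-bounds the treewidth. Any graph with an edge has treewidth ≥ 1, and G has the edge 3–5. Hence tw(G) = 1 exactly.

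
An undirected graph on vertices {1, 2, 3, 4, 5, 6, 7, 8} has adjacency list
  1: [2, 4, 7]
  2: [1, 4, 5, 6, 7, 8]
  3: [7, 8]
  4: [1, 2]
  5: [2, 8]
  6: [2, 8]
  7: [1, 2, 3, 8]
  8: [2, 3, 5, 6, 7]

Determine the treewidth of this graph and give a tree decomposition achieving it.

Each bag holds 3 vertices, so the decomposition has width 2, which upper-bounds the treewidth. For the lower bound, the 3 vertices {2, 5, 8} are pairwise adjacent, and any tree decomposition puts a clique entirely inside one bag — forcing width ≥ 2. Hence tw(G) = 2 exactly.

Treewidth 2.
One such decomposition:
Bags: B1 = {1, 2, 7}  B2 = {1, 2, 4}  B3 = {2, 7, 8}  B4 = {2, 5, 8}  B5 = {3, 7, 8}  B6 = {2, 6, 8}
Tree: B1–B2, B1–B3, B3–B4, B3–B5, B3–B6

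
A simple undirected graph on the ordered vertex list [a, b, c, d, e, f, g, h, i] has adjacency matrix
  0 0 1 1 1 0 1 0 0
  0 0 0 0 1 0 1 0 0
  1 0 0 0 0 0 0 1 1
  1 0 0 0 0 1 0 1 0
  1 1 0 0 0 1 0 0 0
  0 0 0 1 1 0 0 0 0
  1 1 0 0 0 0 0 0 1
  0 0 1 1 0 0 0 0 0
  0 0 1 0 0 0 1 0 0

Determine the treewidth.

3

A width-3 tree decomposition is:
Bags: B1 = {c, g, h, i}  B2 = {a, c, g, h}  B3 = {a, d, g, h}  B4 = {a, b, d, g}  B5 = {a, b, d, e}  B6 = {b, d, e, f}
Tree: B1–B2, B2–B3, B3–B4, B4–B5, B5–B6
Every bag has size at most 4, so the width is 4 − 1 = 3 and tw(G) ≤ 3. For the lower bound: the 4 vertex sets {c,h,i}, {g}, {a}, {b,d,e,f} are disjoint, each induces a connected subgraph, and every pair is joined by at least one edge of G. Contracting each set to a single vertex therefore yields K_{4} as a minor, and since treewidth is minor-monotone, tw(G) ≥ tw(K_{4}) = 3. The upper and lower bounds meet at 3, so that is the treewidth.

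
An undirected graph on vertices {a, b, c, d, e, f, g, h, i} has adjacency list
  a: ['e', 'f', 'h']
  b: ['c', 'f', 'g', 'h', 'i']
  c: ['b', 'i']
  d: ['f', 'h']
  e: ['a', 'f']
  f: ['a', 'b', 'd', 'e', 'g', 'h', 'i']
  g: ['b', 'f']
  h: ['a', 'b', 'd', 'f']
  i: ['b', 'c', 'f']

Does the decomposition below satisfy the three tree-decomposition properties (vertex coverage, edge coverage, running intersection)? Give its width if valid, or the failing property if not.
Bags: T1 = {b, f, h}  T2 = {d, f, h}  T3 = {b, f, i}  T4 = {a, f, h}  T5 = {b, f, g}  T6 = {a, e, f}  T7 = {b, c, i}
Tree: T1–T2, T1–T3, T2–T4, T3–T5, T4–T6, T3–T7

Every vertex of G appears in some bag (union = {a, b, c, d, e, f, g, h, i}); every edge is covered by a bag; and for each vertex v the set of bags containing v is connected in the bag tree. The decomposition is therefore valid. The largest bag has 3 vertices, so the width is 2.

Yes; width 2.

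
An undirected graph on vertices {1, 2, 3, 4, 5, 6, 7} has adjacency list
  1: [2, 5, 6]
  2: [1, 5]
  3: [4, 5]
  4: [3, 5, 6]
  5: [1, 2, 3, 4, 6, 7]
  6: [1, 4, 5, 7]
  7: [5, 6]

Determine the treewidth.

A width-2 tree decomposition is:
Bags: B1 = {1, 5, 6}  B2 = {4, 5, 6}  B3 = {3, 4, 5}  B4 = {5, 6, 7}  B5 = {1, 2, 5}
Tree: B1–B2, B2–B3, B1–B4, B1–B5
Every bag has size at most 3, so the width is 3 − 1 = 2 and tw(G) ≤ 2. On the other hand G contains the 3-clique {1, 2, 5}. A clique must lie in a single bag of any decomposition, so no decomposition can have width below 2. Therefore the treewidth is 2.

2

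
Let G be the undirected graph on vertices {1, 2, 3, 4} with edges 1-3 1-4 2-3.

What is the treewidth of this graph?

A width-1 tree decomposition is:
Bags: B1 = {1, 4}  B2 = {1, 3}  B3 = {2, 3}
Tree: B1–B2, B2–B3
Every bag has size at most 2, so the width is 2 − 1 = 1 and tw(G) ≤ 1. Any graph with an edge has treewidth ≥ 1, and G has the edge 4–1. Therefore the treewidth is 1.

1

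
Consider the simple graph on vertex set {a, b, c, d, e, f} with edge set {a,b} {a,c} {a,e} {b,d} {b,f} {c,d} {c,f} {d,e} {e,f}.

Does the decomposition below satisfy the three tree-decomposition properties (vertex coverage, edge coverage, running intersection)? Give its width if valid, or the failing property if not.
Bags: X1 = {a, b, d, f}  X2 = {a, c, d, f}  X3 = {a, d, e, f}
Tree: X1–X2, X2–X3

Vertex coverage: the bags together contain {a, b, c, d, e, f}, the full vertex set. Edge coverage: each edge of G has both endpoints in at least one bag. Running intersection: for every vertex, the bags containing it form a connected subtree. All three properties hold, so this is a valid tree decomposition of width max|bag| − 1 = 3, and hence tw(G) ≤ 3.

Yes; width 3.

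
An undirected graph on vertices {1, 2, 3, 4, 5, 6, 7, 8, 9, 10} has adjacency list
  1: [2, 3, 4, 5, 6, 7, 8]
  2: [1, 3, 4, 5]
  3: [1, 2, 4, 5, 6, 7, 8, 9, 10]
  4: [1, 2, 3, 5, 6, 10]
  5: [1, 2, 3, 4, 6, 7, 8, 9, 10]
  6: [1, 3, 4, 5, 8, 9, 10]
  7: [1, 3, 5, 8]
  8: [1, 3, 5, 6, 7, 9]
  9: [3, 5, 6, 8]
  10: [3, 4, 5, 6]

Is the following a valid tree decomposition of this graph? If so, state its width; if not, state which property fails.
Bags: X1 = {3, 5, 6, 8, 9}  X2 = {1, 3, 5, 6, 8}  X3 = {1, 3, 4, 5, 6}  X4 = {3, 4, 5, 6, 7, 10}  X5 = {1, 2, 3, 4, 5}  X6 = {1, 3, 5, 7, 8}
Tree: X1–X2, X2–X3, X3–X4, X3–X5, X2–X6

A tree decomposition must satisfy three properties: every vertex lies in some bag; for every edge, both endpoints lie together in some bag; and for every vertex, the bags containing it form a connected subtree. Here bags containing vertex 7 are not connected in the tree, so the decomposition is invalid.

No — bags containing vertex 7 are not connected in the tree.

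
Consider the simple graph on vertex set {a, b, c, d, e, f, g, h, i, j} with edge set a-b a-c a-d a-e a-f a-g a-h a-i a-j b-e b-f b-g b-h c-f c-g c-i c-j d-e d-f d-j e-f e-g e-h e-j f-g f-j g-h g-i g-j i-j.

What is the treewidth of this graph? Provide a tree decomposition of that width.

Every bag has size at most 5, so the width is 5 − 1 = 4 and tw(G) ≤ 4. Conversely, {a, d, e, f, j} is a clique of size 5, and the vertices of any clique must share a bag in every tree decomposition; so some bag has ≥ 5 vertices and tw(G) ≥ 4. Therefore the treewidth is 4.

Treewidth 4.
Bags: B1 = {a, b, e, f, g}  B2 = {a, e, f, g, j}  B3 = {a, c, f, g, j}  B4 = {a, c, g, i, j}  B5 = {a, b, e, g, h}  B6 = {a, d, e, f, j}
Tree: B1–B2, B2–B3, B3–B4, B1–B5, B2–B6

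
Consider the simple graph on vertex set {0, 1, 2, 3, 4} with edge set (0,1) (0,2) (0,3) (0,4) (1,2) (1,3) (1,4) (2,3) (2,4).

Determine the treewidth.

3

A width-3 tree decomposition is:
Bags: B1 = {0, 1, 2, 4}  B2 = {0, 1, 2, 3}
Tree: B1–B2
Every bag has size at most 4, so the width is 4 − 1 = 3 and tw(G) ≤ 3. For the lower bound, the 4 vertices {0, 1, 2, 3} are pairwise adjacent, and any tree decomposition puts a clique entirely inside one bag — forcing width ≥ 3. Therefore the treewidth is 3.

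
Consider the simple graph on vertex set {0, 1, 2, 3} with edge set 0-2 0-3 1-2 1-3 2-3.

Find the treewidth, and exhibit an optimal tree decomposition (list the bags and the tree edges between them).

Treewidth 2.
Bags: B1 = {0, 2, 3}  B2 = {1, 2, 3}
Tree: B1–B2

Each bag holds 3 vertices, so the decomposition has width 2, which upper-bounds the treewidth. On the other hand G contains the 3-clique {0, 2, 3}. A clique must lie in a single bag of any decomposition, so no decomposition can have width below 2. Therefore the treewidth is 2.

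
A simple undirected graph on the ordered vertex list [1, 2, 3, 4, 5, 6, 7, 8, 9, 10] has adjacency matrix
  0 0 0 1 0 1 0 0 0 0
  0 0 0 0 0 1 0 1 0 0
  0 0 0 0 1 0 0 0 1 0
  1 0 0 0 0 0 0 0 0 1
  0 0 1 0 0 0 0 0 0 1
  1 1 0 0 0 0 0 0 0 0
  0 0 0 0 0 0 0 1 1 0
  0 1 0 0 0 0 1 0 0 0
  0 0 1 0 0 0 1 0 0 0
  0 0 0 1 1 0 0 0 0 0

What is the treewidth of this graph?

2

A width-2 tree decomposition is:
Bags: B1 = {7, 8, 9}  B2 = {3, 8, 9}  B3 = {3, 5, 8}  B4 = {5, 8, 10}  B5 = {4, 8, 10}  B6 = {1, 4, 8}  B7 = {1, 6, 8}  B8 = {2, 6, 8}
Tree: B1–B2, B2–B3, B3–B4, B4–B5, B5–B6, B6–B7, B7–B8
Each bag holds 3 vertices, so the decomposition has width 2, which upper-bounds the treewidth. Since 8–7–9–3–5–10–4–1–6–2–8 is a cycle in G, G is not acyclic. Forests are exactly the graphs of treewidth ≤ 1, so tw(G) ≥ 2. Hence tw(G) = 2 exactly.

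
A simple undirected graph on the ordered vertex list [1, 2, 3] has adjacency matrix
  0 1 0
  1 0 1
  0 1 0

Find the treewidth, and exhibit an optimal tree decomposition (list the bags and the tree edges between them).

Treewidth 1.
Bags: B1 = {2, 3}  B2 = {1, 2}
Tree: B1–B2

The largest bag has 2 vertices, giving width 1; this decomposition certifies tw(G) ≤ 1. Any graph with an edge has treewidth ≥ 1, and G has the edge 3–2. Combining the bounds, tw(G) = 1.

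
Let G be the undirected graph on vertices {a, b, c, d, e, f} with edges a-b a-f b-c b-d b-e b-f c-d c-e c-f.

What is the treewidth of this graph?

2

A width-2 tree decomposition is:
Bags: B1 = {b, c, d}  B2 = {b, c, e}  B3 = {b, c, f}  B4 = {a, b, f}
Tree: B1–B2, B2–B3, B3–B4
The largest bag has 3 vertices, giving width 2; this decomposition certifies tw(G) ≤ 2. For the lower bound, the 3 vertices {b, c, d} are pairwise adjacent, and any tree decomposition puts a clique entirely inside one bag — forcing width ≥ 2. The upper and lower bounds meet at 2, so that is the treewidth.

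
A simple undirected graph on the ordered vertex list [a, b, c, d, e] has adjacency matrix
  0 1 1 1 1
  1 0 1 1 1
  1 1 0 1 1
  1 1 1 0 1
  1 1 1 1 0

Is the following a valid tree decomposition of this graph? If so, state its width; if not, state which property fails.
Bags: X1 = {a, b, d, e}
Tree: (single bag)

No — vertex c appears in no bag.

A tree decomposition must satisfy three properties: every vertex lies in some bag; for every edge, both endpoints lie together in some bag; and for every vertex, the bags containing it form a connected subtree. Here vertex c appears in no bag, so the decomposition is invalid.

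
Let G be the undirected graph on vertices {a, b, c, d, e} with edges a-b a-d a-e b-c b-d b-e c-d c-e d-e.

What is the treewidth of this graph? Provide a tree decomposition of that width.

Treewidth 3.
One optimal decomposition is:
Bags: B1 = {b, c, d, e}  B2 = {a, b, d, e}
Tree: B1–B2

Each bag holds 4 vertices, so the decomposition has width 3, which upper-bounds the treewidth. Conversely, {b, c, d, e} is a clique of size 4, and the vertices of any clique must share a bag in every tree decomposition; so some bag has ≥ 4 vertices and tw(G) ≥ 3. Combining the bounds, tw(G) = 3.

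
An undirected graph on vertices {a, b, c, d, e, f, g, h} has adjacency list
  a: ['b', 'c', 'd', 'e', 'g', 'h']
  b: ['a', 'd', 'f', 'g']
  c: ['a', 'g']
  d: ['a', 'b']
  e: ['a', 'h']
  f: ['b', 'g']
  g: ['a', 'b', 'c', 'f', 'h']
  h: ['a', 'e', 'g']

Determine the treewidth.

2

A width-2 tree decomposition is:
Bags: B1 = {a, g, h}  B2 = {a, b, g}  B3 = {a, b, d}  B4 = {a, e, h}  B5 = {b, f, g}  B6 = {a, c, g}
Tree: B1–B2, B2–B3, B1–B4, B2–B5, B1–B6
Each bag holds 3 vertices, so the decomposition has width 2, which upper-bounds the treewidth. Conversely, {a, b, d} is a clique of size 3, and the vertices of any clique must share a bag in every tree decomposition; so some bag has ≥ 3 vertices and tw(G) ≥ 2. Combining the bounds, tw(G) = 2.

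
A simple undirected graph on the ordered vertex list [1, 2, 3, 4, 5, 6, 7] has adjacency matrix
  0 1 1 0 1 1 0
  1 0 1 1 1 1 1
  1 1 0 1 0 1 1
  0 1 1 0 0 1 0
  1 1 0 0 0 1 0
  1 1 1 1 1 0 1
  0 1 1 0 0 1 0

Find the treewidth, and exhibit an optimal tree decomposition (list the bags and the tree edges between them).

Each bag holds 4 vertices, so the decomposition has width 3, which upper-bounds the treewidth. Conversely, {1, 2, 3, 6} is a clique of size 4, and the vertices of any clique must share a bag in every tree decomposition; so some bag has ≥ 4 vertices and tw(G) ≥ 3. Combining the bounds, tw(G) = 3.

Treewidth 3.
One such decomposition:
Bags: B1 = {1, 2, 3, 6}  B2 = {2, 3, 4, 6}  B3 = {1, 2, 5, 6}  B4 = {2, 3, 6, 7}
Tree: B1–B2, B1–B3, B1–B4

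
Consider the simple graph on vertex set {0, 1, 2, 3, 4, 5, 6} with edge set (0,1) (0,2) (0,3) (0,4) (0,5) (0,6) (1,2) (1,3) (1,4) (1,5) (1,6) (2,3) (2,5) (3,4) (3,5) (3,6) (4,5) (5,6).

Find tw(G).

4

A width-4 tree decomposition is:
Bags: B1 = {0, 1, 2, 3, 5}  B2 = {0, 1, 3, 4, 5}  B3 = {0, 1, 3, 5, 6}
Tree: B1–B2, B2–B3
Every bag has size at most 5, so the width is 5 − 1 = 4 and tw(G) ≤ 4. For the lower bound, the 5 vertices {0, 1, 2, 3, 5} are pairwise adjacent, and any tree decomposition puts a clique entirely inside one bag — forcing width ≥ 4. Hence tw(G) = 4 exactly.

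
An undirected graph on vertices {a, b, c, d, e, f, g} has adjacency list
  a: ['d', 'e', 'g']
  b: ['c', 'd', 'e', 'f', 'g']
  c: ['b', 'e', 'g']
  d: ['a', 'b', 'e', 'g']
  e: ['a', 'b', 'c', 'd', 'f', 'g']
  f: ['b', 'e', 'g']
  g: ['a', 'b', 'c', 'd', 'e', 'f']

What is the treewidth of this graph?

3

A width-3 tree decomposition is:
Bags: B1 = {a, d, e, g}  B2 = {b, d, e, g}  B3 = {b, e, f, g}  B4 = {b, c, e, g}
Tree: B1–B2, B2–B3, B3–B4
The largest bag has 4 vertices, giving width 3; this decomposition certifies tw(G) ≤ 3. For the lower bound, the 4 vertices {a, d, e, g} are pairwise adjacent, and any tree decomposition puts a clique entirely inside one bag — forcing width ≥ 3. Combining the bounds, tw(G) = 3.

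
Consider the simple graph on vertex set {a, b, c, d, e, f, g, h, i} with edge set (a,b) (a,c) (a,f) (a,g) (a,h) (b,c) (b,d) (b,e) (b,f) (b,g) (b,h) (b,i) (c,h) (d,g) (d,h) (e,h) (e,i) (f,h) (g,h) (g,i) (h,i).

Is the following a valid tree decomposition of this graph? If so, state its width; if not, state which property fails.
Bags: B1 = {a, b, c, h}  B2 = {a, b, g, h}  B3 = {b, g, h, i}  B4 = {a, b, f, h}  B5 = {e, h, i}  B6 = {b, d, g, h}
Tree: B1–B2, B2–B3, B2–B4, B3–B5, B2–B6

A tree decomposition must satisfy three properties: every vertex lies in some bag; for every edge, both endpoints lie together in some bag; and for every vertex, the bags containing it form a connected subtree. Here edge (b,e) lies in no bag, so the decomposition is invalid.

No — edge (b,e) lies in no bag.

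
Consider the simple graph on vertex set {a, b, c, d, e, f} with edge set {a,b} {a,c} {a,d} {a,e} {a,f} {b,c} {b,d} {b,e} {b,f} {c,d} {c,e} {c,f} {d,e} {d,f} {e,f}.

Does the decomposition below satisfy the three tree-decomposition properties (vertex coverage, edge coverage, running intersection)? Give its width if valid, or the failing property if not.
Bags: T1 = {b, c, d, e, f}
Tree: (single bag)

A tree decomposition must satisfy three properties: every vertex lies in some bag; for every edge, both endpoints lie together in some bag; and for every vertex, the bags containing it form a connected subtree. Here vertex a appears in no bag, so the decomposition is invalid.

No — vertex a appears in no bag.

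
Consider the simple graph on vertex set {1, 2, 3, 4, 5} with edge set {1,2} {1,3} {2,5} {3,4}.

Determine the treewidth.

1

A width-1 tree decomposition is:
Bags: B1 = {3, 4}  B2 = {1, 3}  B3 = {1, 2}  B4 = {2, 5}
Tree: B1–B2, B2–B3, B3–B4
Every bag has size at most 2, so the width is 2 − 1 = 1 and tw(G) ≤ 1. Any graph with an edge has treewidth ≥ 1, and G has the edge 4–3. Hence tw(G) = 1 exactly.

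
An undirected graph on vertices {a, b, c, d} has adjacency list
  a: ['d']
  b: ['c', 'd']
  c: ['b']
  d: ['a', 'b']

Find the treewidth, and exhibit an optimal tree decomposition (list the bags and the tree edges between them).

Treewidth 1.
One optimal decomposition is:
Bags: B1 = {b, d}  B2 = {a, d}  B3 = {b, c}
Tree: B1–B2, B1–B3

The largest bag has 2 vertices, giving width 1; this decomposition certifies tw(G) ≤ 1. Any graph with an edge has treewidth ≥ 1, and G has the edge d–b. Combining the bounds, tw(G) = 1.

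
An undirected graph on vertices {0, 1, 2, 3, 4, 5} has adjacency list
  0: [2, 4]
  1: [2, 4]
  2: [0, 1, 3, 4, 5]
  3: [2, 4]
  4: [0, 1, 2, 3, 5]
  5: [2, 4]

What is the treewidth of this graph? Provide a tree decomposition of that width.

Every bag has size at most 3, so the width is 3 − 1 = 2 and tw(G) ≤ 2. For the lower bound, the 3 vertices {0, 2, 4} are pairwise adjacent, and any tree decomposition puts a clique entirely inside one bag — forcing width ≥ 2. Combining the bounds, tw(G) = 2.

Treewidth 2.
One optimal decomposition is:
Bags: B1 = {1, 2, 4}  B2 = {0, 2, 4}  B3 = {2, 3, 4}  B4 = {2, 4, 5}
Tree: B1–B2, B1–B3, B2–B4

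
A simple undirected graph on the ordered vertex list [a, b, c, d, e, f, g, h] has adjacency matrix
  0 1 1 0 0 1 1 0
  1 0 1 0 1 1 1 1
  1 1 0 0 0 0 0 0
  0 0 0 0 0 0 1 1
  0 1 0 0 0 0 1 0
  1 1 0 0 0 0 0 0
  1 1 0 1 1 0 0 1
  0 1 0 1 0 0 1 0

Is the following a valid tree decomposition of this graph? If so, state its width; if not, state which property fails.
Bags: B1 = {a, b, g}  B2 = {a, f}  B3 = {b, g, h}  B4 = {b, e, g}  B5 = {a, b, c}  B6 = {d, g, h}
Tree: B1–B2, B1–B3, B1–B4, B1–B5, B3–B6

No — edge (b,f) lies in no bag.

A tree decomposition must satisfy three properties: every vertex lies in some bag; for every edge, both endpoints lie together in some bag; and for every vertex, the bags containing it form a connected subtree. Here edge (b,f) lies in no bag, so the decomposition is invalid.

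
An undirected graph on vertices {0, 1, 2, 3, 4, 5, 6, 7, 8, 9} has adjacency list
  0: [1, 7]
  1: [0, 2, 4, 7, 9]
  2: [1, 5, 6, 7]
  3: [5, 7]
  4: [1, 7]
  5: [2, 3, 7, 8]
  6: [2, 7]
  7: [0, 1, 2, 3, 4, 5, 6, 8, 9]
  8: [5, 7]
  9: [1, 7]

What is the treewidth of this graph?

2

A width-2 tree decomposition is:
Bags: B1 = {2, 6, 7}  B2 = {2, 5, 7}  B3 = {1, 2, 7}  B4 = {3, 5, 7}  B5 = {5, 7, 8}  B6 = {1, 4, 7}  B7 = {0, 1, 7}  B8 = {1, 7, 9}
Tree: B1–B2, B1–B3, B2–B4, B4–B5, B3–B6, B6–B7, B6–B8
Each bag holds 3 vertices, so the decomposition has width 2, which upper-bounds the treewidth. On the other hand G contains the 3-clique {0, 1, 7}. A clique must lie in a single bag of any decomposition, so no decomposition can have width below 2. Therefore the treewidth is 2.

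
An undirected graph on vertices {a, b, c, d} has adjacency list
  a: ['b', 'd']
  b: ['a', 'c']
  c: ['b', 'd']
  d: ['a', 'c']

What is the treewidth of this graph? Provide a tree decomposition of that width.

Treewidth 2.
One such decomposition:
Bags: B1 = {a, c, d}  B2 = {a, b, c}
Tree: B1–B2

Each bag holds 3 vertices, so the decomposition has width 2, which upper-bounds the treewidth. For the lower bound, G contains the cycle a–d–c–b–a, so G is not a forest; only forests have treewidth ≤ 1, hence tw(G) ≥ 2. Combining the bounds, tw(G) = 2.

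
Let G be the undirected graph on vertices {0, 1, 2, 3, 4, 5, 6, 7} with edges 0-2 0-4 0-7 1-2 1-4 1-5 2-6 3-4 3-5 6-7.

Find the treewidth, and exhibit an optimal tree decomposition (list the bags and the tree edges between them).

Treewidth 2.
One optimal decomposition is:
Bags: B1 = {3, 4, 5}  B2 = {1, 4, 5}  B3 = {0, 1, 4}  B4 = {0, 1, 2}  B5 = {0, 2, 7}  B6 = {2, 6, 7}
Tree: B1–B2, B2–B3, B3–B4, B4–B5, B5–B6

The largest bag has 3 vertices, giving width 2; this decomposition certifies tw(G) ≤ 2. The edges 3–5–1–4–3 form a cycle, so G is not a tree and its treewidth is at least 2. Therefore the treewidth is 2.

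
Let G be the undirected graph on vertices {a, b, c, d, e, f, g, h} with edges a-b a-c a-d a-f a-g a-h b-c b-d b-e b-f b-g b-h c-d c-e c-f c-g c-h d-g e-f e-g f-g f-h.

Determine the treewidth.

4

A width-4 tree decomposition is:
Bags: B1 = {a, b, c, f, g}  B2 = {a, b, c, f, h}  B3 = {a, b, c, d, g}  B4 = {b, c, e, f, g}
Tree: B1–B2, B1–B3, B1–B4
The largest bag has 5 vertices, giving width 4; this decomposition certifies tw(G) ≤ 4. For the lower bound, the 5 vertices {a, b, c, d, g} are pairwise adjacent, and any tree decomposition puts a clique entirely inside one bag — forcing width ≥ 4. Therefore the treewidth is 4.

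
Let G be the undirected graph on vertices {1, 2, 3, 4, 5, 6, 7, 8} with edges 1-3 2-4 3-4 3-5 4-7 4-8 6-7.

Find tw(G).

1

A width-1 tree decomposition is:
Bags: B1 = {3, 4}  B2 = {4, 8}  B3 = {3, 5}  B4 = {4, 7}  B5 = {2, 4}  B6 = {6, 7}  B7 = {1, 3}
Tree: B1–B2, B1–B3, B1–B4, B2–B5, B4–B6, B1–B7
Every bag has size at most 2, so the width is 2 − 1 = 1 and tw(G) ≤ 1. Any graph with an edge has treewidth ≥ 1, and G has the edge 4–3. Therefore the treewidth is 1.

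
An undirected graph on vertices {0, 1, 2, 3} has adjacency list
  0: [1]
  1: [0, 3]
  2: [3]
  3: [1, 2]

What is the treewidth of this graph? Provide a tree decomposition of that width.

Treewidth 1.
One such decomposition:
Bags: B1 = {0, 1}  B2 = {1, 3}  B3 = {2, 3}
Tree: B1–B2, B2–B3

Every bag has size at most 2, so the width is 2 − 1 = 1 and tw(G) ≤ 1. Any graph with an edge has treewidth ≥ 1, and G has the edge 0–1. The upper and lower bounds meet at 1, so that is the treewidth.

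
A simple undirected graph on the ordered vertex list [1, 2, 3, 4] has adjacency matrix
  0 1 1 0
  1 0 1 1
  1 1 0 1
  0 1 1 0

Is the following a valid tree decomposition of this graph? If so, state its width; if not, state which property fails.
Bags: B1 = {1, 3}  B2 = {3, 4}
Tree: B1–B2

A tree decomposition must satisfy three properties: every vertex lies in some bag; for every edge, both endpoints lie together in some bag; and for every vertex, the bags containing it form a connected subtree. Here vertex 2 appears in no bag, so the decomposition is invalid.

No — vertex 2 appears in no bag.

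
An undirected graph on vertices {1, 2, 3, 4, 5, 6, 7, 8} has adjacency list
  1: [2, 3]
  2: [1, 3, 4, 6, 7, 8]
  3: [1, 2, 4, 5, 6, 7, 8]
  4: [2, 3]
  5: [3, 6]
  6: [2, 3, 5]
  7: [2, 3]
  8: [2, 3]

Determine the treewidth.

2

A width-2 tree decomposition is:
Bags: B1 = {2, 3, 7}  B2 = {2, 3, 8}  B3 = {1, 2, 3}  B4 = {2, 3, 4}  B5 = {2, 3, 6}  B6 = {3, 5, 6}
Tree: B1–B2, B2–B3, B2–B4, B4–B5, B5–B6
Each bag holds 3 vertices, so the decomposition has width 2, which upper-bounds the treewidth. For the lower bound, the 3 vertices {1, 2, 3} are pairwise adjacent, and any tree decomposition puts a clique entirely inside one bag — forcing width ≥ 2. Hence tw(G) = 2 exactly.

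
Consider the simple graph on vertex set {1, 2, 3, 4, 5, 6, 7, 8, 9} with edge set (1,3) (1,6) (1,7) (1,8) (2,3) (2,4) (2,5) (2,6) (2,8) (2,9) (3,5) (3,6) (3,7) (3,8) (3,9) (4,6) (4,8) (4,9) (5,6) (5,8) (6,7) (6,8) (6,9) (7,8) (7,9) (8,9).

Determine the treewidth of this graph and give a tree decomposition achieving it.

Treewidth 4.
One optimal decomposition is:
Bags: B1 = {2, 3, 5, 6, 8}  B2 = {2, 3, 6, 8, 9}  B3 = {2, 4, 6, 8, 9}  B4 = {3, 6, 7, 8, 9}  B5 = {1, 3, 6, 7, 8}
Tree: B1–B2, B2–B3, B2–B4, B4–B5

Each bag holds 5 vertices, so the decomposition has width 4, which upper-bounds the treewidth. For the lower bound, the 5 vertices {1, 3, 6, 7, 8} are pairwise adjacent, and any tree decomposition puts a clique entirely inside one bag — forcing width ≥ 4. Combining the bounds, tw(G) = 4.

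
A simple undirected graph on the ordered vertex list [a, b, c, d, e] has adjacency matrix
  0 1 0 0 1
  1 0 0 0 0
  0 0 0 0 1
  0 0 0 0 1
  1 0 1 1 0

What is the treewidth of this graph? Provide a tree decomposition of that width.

The largest bag has 2 vertices, giving width 1; this decomposition certifies tw(G) ≤ 1. Since G has at least one edge (e.g. e–d), it is not an edgeless graph, so tw(G) ≥ 1. Combining the bounds, tw(G) = 1.

Treewidth 1.
Bags: B1 = {d, e}  B2 = {c, e}  B3 = {a, e}  B4 = {a, b}
Tree: B1–B2, B2–B3, B3–B4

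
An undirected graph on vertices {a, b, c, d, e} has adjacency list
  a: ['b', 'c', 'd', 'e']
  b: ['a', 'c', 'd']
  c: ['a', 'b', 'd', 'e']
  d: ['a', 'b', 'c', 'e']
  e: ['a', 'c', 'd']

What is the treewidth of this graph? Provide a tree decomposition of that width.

Each bag holds 4 vertices, so the decomposition has width 3, which upper-bounds the treewidth. On the other hand G contains the 4-clique {a, c, d, e}. A clique must lie in a single bag of any decomposition, so no decomposition can have width below 3. Hence tw(G) = 3 exactly.

Treewidth 3.
One optimal decomposition is:
Bags: B1 = {a, b, c, d}  B2 = {a, c, d, e}
Tree: B1–B2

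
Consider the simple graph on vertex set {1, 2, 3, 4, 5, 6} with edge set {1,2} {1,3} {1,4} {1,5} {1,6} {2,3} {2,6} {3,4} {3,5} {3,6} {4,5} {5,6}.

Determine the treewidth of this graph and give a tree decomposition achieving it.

Each bag holds 4 vertices, so the decomposition has width 3, which upper-bounds the treewidth. On the other hand G contains the 4-clique {1, 2, 3, 6}. A clique must lie in a single bag of any decomposition, so no decomposition can have width below 3. Therefore the treewidth is 3.

Treewidth 3.
One such decomposition:
Bags: B1 = {1, 3, 4, 5}  B2 = {1, 3, 5, 6}  B3 = {1, 2, 3, 6}
Tree: B1–B2, B2–B3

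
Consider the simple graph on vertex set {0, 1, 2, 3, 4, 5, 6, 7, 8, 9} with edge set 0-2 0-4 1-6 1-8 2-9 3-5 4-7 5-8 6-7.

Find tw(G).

1

A width-1 tree decomposition is:
Bags: B1 = {3, 5}  B2 = {5, 8}  B3 = {1, 8}  B4 = {1, 6}  B5 = {6, 7}  B6 = {4, 7}  B7 = {0, 4}  B8 = {0, 2}  B9 = {2, 9}
Tree: B1–B2, B2–B3, B3–B4, B4–B5, B5–B6, B6–B7, B7–B8, B8–B9
The largest bag has 2 vertices, giving width 1; this decomposition certifies tw(G) ≤ 1. Any graph with an edge has treewidth ≥ 1, and G has the edge 3–5. Hence tw(G) = 1 exactly.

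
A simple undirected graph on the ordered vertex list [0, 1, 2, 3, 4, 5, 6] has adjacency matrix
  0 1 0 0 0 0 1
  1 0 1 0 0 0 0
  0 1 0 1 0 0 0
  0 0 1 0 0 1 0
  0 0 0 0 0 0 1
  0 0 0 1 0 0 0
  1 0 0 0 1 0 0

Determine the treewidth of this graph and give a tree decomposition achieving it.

Each bag holds 2 vertices, so the decomposition has width 1, which upper-bounds the treewidth. G has an edge, so its treewidth is at least 1. Therefore the treewidth is 1.

Treewidth 1.
Bags: B1 = {4, 6}  B2 = {0, 6}  B3 = {0, 1}  B4 = {1, 2}  B5 = {2, 3}  B6 = {3, 5}
Tree: B1–B2, B2–B3, B3–B4, B4–B5, B5–B6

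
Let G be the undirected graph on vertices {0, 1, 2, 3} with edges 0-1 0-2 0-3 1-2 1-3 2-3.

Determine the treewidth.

3

A width-3 tree decomposition is:
Bags: B1 = {0, 1, 2, 3}
Tree: (single bag)
A single bag containing all 4 vertices is trivially a valid decomposition of width 3. Conversely, {0, 1, 2, 3} is a clique of size 4, and the vertices of any clique must share a bag in every tree decomposition; so some bag has ≥ 4 vertices and tw(G) ≥ 3. Hence tw(G) = 3 exactly.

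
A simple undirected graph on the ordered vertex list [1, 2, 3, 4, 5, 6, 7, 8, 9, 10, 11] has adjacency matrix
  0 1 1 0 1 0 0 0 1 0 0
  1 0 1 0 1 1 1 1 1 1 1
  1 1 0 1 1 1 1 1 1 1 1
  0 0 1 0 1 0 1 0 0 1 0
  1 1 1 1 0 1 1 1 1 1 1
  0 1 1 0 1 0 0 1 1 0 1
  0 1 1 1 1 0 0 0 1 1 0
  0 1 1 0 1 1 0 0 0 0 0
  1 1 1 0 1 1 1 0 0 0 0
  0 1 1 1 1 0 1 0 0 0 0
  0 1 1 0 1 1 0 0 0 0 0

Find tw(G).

A width-4 tree decomposition is:
Bags: B1 = {2, 3, 5, 6, 9}  B2 = {2, 3, 5, 6, 8}  B3 = {2, 3, 5, 7, 9}  B4 = {1, 2, 3, 5, 9}  B5 = {2, 3, 5, 6, 11}  B6 = {2, 3, 5, 7, 10}  B7 = {3, 4, 5, 7, 10}
Tree: B1–B2, B1–B3, B1–B4, B1–B5, B3–B6, B6–B7
Each bag holds 5 vertices, so the decomposition has width 4, which upper-bounds the treewidth. Conversely, {1, 2, 3, 5, 9} is a clique of size 5, and the vertices of any clique must share a bag in every tree decomposition; so some bag has ≥ 5 vertices and tw(G) ≥ 4. Hence tw(G) = 4 exactly.

4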